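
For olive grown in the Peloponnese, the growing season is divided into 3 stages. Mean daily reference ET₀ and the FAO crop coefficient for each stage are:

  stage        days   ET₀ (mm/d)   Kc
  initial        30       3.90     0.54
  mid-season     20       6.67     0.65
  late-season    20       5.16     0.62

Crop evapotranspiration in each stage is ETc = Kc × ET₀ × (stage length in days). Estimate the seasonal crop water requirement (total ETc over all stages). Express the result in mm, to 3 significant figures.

initial: 0.54 × 3.90 × 30 = 63.18 mm
mid-season: 0.65 × 6.67 × 20 = 86.71 mm
late-season: 0.62 × 5.16 × 20 = 63.98 mm
Seasonal total = 213.87 mm

214 mm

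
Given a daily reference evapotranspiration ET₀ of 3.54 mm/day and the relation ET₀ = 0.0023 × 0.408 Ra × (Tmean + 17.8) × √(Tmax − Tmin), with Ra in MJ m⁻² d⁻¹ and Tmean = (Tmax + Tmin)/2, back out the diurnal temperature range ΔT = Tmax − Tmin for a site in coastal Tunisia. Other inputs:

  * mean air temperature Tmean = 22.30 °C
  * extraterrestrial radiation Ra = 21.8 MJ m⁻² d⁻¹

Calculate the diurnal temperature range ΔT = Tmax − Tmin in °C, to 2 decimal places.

18.62 °C

√ΔT = ET₀ / [0.0023 × 0.408 × Ra × (Tmean+17.8)] = 3.54 / (0.0023 × 8.8944 × 40.10) = 4.3153
ΔT = 4.3153² = 18.622 °C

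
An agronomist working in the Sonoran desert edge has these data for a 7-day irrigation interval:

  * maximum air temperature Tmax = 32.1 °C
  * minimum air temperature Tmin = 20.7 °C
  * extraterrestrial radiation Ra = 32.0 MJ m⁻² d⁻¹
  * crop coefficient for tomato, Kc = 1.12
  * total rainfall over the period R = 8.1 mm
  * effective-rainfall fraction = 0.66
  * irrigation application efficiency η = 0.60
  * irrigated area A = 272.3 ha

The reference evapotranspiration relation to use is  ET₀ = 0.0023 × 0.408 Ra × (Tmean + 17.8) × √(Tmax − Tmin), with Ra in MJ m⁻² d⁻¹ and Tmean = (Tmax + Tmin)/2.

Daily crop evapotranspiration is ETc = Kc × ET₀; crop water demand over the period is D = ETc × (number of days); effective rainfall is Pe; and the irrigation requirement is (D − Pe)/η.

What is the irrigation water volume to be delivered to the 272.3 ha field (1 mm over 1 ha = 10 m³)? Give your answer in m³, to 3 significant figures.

Tmean = (32.1 + 20.7)/2 = 26.40 °C
0.408 Ra = 0.408 × 32.0 = 13.0560 mm/d equivalent
ET₀ = 0.0023 × 13.0560 × (26.40 + 17.8) × √11.4 = 0.0023 × 13.0560 × 44.20 × 3.3764 = 4.4814 mm/d
ETc = Kc × ET₀ = 1.12 × 4.4814 = 5.0192 mm/d
Crop demand D = ETc × 7 d = 5.0192 × 7 = 35.134 mm
Pe = 0.66 × 8.1 = 5.346 mm
D − Pe = 35.134 − 5.346 = 29.788 mm
Gross irrigation = 29.788 / 0.60 = 49.647 mm
Volume = 49.647 mm × 272.3 ha × 10 = 135188.8 m³

135000 m³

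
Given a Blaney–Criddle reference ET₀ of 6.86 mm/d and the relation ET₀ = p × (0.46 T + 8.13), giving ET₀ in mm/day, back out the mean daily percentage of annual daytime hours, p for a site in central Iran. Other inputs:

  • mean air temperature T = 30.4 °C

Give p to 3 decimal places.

0.310

p = ET₀ / (0.46 T + 8.13) = 6.86 / (0.46 × 30.4 + 8.13) = 6.86 / 22.114 = 0.3102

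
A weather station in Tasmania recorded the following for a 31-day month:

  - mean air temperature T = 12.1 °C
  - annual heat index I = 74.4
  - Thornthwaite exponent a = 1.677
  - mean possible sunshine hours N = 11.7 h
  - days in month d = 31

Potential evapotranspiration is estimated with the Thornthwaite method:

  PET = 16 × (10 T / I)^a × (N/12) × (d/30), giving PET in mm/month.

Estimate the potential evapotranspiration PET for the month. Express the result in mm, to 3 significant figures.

36.4 mm

10T/I = 10 × 12.1 / 74.4 = 1.6263
(10T/I)^a = 1.6263^1.677 = 2.2604
Uncorrected PET = 16 × 2.2604 = 36.166 mm
Correction = (N/12)(d/30) = (11.7/12)(31/30) = 1.0075
PET = 36.166 × 1.0075 = 36.437 mm/month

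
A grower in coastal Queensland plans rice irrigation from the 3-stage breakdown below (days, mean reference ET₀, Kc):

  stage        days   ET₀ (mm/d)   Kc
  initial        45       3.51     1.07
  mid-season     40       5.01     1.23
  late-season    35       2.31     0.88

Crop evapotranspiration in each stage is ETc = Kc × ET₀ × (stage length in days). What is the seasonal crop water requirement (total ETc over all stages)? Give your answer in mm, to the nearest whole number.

initial: 1.07 × 3.51 × 45 = 169.01 mm
mid-season: 1.23 × 5.01 × 40 = 246.49 mm
late-season: 0.88 × 2.31 × 35 = 71.15 mm
Seasonal total = 486.65 mm

487 mm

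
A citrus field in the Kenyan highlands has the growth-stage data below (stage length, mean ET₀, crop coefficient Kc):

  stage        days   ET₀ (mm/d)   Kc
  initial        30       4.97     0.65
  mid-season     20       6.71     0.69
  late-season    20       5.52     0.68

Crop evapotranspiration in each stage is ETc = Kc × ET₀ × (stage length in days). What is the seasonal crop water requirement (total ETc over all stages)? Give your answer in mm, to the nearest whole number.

265 mm

initial: 0.65 × 4.97 × 30 = 96.92 mm
mid-season: 0.69 × 6.71 × 20 = 92.60 mm
late-season: 0.68 × 5.52 × 20 = 75.07 mm
Seasonal total = 264.59 mm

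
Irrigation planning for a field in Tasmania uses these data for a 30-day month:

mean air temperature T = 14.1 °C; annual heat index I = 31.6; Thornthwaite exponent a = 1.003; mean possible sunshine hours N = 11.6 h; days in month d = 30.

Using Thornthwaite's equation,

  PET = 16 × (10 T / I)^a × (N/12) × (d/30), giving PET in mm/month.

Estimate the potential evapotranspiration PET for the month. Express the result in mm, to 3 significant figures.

10T/I = 10 × 14.1 / 31.6 = 4.4620
(10T/I)^a = 4.4620^1.003 = 4.4821
Uncorrected PET = 16 × 4.4821 = 71.714 mm
Correction = (N/12)(d/30) = (11.6/12)(30/30) = 0.9667
PET = 71.714 × 0.9667 = 69.326 mm/month

69.3 mm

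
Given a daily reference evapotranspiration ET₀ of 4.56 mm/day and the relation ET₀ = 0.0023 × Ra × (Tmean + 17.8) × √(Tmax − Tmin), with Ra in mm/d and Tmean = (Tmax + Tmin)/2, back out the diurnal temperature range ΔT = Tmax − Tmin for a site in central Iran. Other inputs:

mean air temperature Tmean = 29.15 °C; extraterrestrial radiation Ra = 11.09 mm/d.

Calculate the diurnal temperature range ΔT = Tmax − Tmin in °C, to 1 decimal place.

14.5 °C

√ΔT = ET₀ / [0.0023 × Ra × (Tmean+17.8)] = 4.56 / (0.0023 × 11.09 × 46.95) = 3.8078
ΔT = 3.8078² = 14.499 °C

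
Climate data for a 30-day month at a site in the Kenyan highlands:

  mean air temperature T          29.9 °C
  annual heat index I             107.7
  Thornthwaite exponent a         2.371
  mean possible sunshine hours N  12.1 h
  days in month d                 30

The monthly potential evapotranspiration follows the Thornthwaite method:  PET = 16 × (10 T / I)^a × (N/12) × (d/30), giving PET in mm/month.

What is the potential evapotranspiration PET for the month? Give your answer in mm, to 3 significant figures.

10T/I = 10 × 29.9 / 107.7 = 2.7762
(10T/I)^a = 2.7762^2.371 = 11.2570
Uncorrected PET = 16 × 11.2570 = 180.112 mm
Correction = (N/12)(d/30) = (12.1/12)(30/30) = 1.0083
PET = 180.112 × 1.0083 = 181.607 mm/month

182 mm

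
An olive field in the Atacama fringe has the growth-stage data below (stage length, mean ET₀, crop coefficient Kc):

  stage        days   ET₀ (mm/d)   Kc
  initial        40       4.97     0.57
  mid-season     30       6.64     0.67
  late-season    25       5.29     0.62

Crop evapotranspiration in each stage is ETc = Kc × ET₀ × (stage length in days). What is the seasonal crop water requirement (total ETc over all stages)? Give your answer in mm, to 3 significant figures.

329 mm

initial: 0.57 × 4.97 × 40 = 113.32 mm
mid-season: 0.67 × 6.64 × 30 = 133.46 mm
late-season: 0.62 × 5.29 × 25 = 82.00 mm
Seasonal total = 328.78 mm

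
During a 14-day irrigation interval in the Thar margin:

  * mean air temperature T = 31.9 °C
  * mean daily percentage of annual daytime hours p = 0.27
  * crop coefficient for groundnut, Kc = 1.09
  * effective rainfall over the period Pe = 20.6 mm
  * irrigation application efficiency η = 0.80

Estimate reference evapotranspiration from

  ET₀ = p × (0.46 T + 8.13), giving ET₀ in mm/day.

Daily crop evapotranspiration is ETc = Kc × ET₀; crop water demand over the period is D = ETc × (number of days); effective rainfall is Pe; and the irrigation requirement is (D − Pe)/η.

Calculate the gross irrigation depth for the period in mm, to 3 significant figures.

91.7 mm

ET₀ = 0.27 × (0.46 × 31.9 + 8.13) = 0.27 × 22.804 = 6.1571 mm/d
ETc = Kc × ET₀ = 1.09 × 6.1571 = 6.7112 mm/d
Crop demand D = ETc × 14 d = 6.7112 × 14 = 93.957 mm
D − Pe = 93.957 − 20.6 = 73.357 mm
Gross irrigation = 73.357 / 0.80 = 91.696 mm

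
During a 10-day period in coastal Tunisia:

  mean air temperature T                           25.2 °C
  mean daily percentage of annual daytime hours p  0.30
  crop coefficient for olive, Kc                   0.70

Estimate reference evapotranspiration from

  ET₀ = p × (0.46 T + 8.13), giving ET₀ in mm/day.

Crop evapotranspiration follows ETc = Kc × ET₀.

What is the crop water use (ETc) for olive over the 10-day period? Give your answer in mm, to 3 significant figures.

41.4 mm

ET₀ = 0.30 × (0.46 × 25.2 + 8.13) = 0.30 × 19.722 = 5.9166 mm/d
ETc = Kc × ET₀ = 0.70 × 5.9166 = 4.1416 mm/d
Over 10 days: 4.1416 × 10 = 41.416 mm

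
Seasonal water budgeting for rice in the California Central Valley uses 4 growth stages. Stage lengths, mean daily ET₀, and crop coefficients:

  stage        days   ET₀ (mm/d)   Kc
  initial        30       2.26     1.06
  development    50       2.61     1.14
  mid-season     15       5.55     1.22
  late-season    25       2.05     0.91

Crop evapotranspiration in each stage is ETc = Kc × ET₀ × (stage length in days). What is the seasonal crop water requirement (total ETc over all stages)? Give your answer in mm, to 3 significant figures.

initial: 1.06 × 2.26 × 30 = 71.87 mm
development: 1.14 × 2.61 × 50 = 148.77 mm
mid-season: 1.22 × 5.55 × 15 = 101.57 mm
late-season: 0.91 × 2.05 × 25 = 46.64 mm
Seasonal total = 368.85 mm

369 mm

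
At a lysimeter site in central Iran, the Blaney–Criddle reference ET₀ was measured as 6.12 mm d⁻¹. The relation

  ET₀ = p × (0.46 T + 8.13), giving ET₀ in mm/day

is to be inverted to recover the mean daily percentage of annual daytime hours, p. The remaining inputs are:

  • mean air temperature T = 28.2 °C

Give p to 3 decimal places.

p = ET₀ / (0.46 T + 8.13) = 6.12 / (0.46 × 28.2 + 8.13) = 6.12 / 21.102 = 0.2900

0.290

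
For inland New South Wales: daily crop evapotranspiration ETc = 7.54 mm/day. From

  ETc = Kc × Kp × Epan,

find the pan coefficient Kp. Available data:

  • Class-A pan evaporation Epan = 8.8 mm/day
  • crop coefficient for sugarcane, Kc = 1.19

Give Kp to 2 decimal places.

0.72

ETc = Kc × Kp × Epan  ⇒  Kp = ETc / (Kc × Epan)
Kp = 7.54 / (1.19 × 8.8) = 7.54 / 10.472 = 0.7200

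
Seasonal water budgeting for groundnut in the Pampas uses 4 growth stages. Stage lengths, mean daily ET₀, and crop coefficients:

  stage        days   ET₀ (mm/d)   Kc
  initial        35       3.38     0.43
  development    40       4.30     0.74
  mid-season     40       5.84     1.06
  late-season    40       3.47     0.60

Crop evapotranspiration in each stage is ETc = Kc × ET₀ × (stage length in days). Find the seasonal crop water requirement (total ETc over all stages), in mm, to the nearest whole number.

initial: 0.43 × 3.38 × 35 = 50.87 mm
development: 0.74 × 4.30 × 40 = 127.28 mm
mid-season: 1.06 × 5.84 × 40 = 247.62 mm
late-season: 0.60 × 3.47 × 40 = 83.28 mm
Seasonal total = 509.05 mm

509 mm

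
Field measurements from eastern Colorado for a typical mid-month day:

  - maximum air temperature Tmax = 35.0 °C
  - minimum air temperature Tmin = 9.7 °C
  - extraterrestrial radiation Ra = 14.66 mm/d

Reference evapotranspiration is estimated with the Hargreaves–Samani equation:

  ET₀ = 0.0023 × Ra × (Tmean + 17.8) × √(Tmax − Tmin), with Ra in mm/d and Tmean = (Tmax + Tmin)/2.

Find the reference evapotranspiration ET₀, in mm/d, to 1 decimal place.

Tmean = (35.0 + 9.7)/2 = 22.35 °C
ET₀ = 0.0023 × 14.66 × (22.35 + 17.8) × √25.3 = 0.0023 × 14.66 × 40.15 × 5.0299 = 6.8094 mm/d

6.8 mm/d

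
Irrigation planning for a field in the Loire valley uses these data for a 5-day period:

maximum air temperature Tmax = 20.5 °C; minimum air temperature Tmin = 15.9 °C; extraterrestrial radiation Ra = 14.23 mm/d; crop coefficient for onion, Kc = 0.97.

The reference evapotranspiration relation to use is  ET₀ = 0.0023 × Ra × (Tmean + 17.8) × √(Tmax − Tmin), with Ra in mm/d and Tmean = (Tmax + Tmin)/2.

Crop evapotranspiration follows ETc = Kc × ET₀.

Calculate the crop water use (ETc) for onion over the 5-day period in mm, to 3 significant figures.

Tmean = (20.5 + 15.9)/2 = 18.20 °C
ET₀ = 0.0023 × 14.23 × (18.20 + 17.8) × √4.6 = 0.0023 × 14.23 × 36.00 × 2.1448 = 2.5271 mm/d
ETc = Kc × ET₀ = 0.97 × 2.5271 = 2.4513 mm/d
Over 5 days: 2.4513 × 5 = 12.257 mm

12.3 mm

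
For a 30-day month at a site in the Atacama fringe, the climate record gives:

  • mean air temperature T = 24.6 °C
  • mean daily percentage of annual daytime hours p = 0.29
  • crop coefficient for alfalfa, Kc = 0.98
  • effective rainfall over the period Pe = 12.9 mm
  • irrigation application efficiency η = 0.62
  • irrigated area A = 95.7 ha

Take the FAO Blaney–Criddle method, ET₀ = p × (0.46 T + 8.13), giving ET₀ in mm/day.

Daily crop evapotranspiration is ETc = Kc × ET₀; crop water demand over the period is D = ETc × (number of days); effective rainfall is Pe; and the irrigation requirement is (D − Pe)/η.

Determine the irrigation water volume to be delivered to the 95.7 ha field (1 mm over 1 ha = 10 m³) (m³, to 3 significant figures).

236000 m³

ET₀ = 0.29 × (0.46 × 24.6 + 8.13) = 0.29 × 19.446 = 5.6393 mm/d
ETc = Kc × ET₀ = 0.98 × 5.6393 = 5.5265 mm/d
Crop demand D = ETc × 30 d = 5.5265 × 30 = 165.795 mm
D − Pe = 165.795 − 12.9 = 152.895 mm
Gross irrigation = 152.895 / 0.62 = 246.605 mm
Volume = 246.605 mm × 95.7 ha × 10 = 236001.0 m³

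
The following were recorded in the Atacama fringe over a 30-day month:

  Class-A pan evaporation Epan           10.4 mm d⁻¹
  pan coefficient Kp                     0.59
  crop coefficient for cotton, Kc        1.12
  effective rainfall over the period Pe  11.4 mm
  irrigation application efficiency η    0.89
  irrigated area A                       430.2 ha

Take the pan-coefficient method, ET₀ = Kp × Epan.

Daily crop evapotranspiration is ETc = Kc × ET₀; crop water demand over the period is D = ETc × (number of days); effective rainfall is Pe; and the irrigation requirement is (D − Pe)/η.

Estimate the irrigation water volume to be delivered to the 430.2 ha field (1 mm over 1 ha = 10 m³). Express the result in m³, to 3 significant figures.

ET₀ = 0.59 × 10.4 = 6.1360 mm/d
ETc = Kc × ET₀ = 1.12 × 6.1360 = 6.8723 mm/d
Crop demand D = ETc × 30 d = 6.8723 × 30 = 206.169 mm
D − Pe = 206.169 − 11.4 = 194.769 mm
Gross irrigation = 194.769 / 0.89 = 218.842 mm
Volume = 218.842 mm × 430.2 ha × 10 = 941458.3 m³

941000 m³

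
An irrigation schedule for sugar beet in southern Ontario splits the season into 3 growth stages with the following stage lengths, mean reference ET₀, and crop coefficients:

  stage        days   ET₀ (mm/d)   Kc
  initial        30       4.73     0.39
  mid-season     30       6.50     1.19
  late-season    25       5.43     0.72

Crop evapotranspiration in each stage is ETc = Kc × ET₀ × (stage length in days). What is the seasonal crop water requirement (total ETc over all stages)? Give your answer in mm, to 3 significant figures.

initial: 0.39 × 4.73 × 30 = 55.34 mm
mid-season: 1.19 × 6.50 × 30 = 232.05 mm
late-season: 0.72 × 5.43 × 25 = 97.74 mm
Seasonal total = 385.13 mm

385 mm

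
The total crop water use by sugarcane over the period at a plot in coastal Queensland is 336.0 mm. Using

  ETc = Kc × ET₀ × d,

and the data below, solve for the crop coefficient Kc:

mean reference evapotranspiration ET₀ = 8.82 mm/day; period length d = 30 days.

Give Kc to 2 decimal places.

1.27

ETc = Kc × ET₀ × d  ⇒  Kc = ETc / (ET₀ × d)
Kc = 336.0 / (8.82 × 30) = 336.0 / 264.60 = 1.2698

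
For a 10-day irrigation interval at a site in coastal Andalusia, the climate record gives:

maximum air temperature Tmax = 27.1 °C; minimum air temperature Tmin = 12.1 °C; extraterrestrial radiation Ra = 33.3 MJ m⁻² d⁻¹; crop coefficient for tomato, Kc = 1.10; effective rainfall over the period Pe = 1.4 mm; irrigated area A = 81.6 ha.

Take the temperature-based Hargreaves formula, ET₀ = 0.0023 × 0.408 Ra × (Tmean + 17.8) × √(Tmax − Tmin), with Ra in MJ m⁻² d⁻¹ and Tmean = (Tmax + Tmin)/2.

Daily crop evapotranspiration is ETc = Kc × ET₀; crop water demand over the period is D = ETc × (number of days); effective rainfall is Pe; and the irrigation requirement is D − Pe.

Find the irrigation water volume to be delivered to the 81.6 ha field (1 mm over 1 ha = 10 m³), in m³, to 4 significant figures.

39490 m³

Tmean = (27.1 + 12.1)/2 = 19.60 °C
0.408 Ra = 0.408 × 33.3 = 13.5864 mm/d equivalent
ET₀ = 0.0023 × 13.5864 × (19.60 + 17.8) × √15.0 = 0.0023 × 13.5864 × 37.40 × 3.8730 = 4.5264 mm/d
ETc = Kc × ET₀ = 1.10 × 4.5264 = 4.9790 mm/d
Crop demand D = ETc × 10 d = 4.9790 × 10 = 49.790 mm
D − Pe = 49.790 − 1.4 = 48.390 mm
Volume = 48.390 mm × 81.6 ha × 10 = 39486.2 m³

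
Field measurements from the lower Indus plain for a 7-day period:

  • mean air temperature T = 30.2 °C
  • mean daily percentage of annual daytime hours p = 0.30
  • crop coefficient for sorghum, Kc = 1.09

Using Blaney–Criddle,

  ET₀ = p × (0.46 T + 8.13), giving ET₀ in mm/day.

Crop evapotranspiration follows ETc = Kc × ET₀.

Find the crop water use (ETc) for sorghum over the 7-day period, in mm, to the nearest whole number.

50 mm

ET₀ = 0.30 × (0.46 × 30.2 + 8.13) = 0.30 × 22.022 = 6.6066 mm/d
ETc = Kc × ET₀ = 1.09 × 6.6066 = 7.2012 mm/d
Over 7 days: 7.2012 × 7 = 50.408 mm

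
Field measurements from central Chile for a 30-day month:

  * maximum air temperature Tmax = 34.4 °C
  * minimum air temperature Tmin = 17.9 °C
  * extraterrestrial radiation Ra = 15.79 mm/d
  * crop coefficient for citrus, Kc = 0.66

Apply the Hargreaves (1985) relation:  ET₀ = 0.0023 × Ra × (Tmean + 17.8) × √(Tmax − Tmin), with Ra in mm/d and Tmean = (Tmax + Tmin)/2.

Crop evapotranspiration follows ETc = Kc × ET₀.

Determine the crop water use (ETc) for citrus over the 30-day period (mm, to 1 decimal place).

Tmean = (34.4 + 17.9)/2 = 26.15 °C
ET₀ = 0.0023 × 15.79 × (26.15 + 17.8) × √16.5 = 0.0023 × 15.79 × 43.95 × 4.0620 = 6.4835 mm/d
ETc = Kc × ET₀ = 0.66 × 6.4835 = 4.2791 mm/d
Over 30 days: 4.2791 × 30 = 128.373 mm

128.4 mm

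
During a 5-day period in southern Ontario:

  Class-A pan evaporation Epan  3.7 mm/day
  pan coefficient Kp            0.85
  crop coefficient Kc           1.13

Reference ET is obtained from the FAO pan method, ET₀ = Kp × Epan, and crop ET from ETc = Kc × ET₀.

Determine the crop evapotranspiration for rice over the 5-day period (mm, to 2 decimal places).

ET₀ = 0.85 × 3.7 = 3.1450 mm/d
ETc = Kc × ET₀ = 1.13 × 3.1450 = 3.5539 mm/d
Over 5 days: 3.5539 × 5 = 17.770 mm

17.77 mm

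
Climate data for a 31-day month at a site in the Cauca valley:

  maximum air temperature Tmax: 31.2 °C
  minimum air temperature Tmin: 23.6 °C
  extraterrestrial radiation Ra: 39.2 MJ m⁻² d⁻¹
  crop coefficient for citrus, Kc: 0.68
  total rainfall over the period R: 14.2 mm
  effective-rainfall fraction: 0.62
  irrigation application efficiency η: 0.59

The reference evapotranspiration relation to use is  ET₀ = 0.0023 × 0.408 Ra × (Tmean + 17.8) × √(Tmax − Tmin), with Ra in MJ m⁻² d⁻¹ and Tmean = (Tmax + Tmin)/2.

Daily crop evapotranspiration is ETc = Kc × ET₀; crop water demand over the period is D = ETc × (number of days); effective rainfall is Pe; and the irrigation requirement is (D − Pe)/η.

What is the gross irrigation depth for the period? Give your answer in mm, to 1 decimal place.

Tmean = (31.2 + 23.6)/2 = 27.40 °C
0.408 Ra = 0.408 × 39.2 = 15.9936 mm/d equivalent
ET₀ = 0.0023 × 15.9936 × (27.40 + 17.8) × √7.6 = 0.0023 × 15.9936 × 45.20 × 2.7568 = 4.5837 mm/d
ETc = Kc × ET₀ = 0.68 × 4.5837 = 3.1169 mm/d
Crop demand D = ETc × 31 d = 3.1169 × 31 = 96.624 mm
Pe = 0.62 × 14.2 = 8.804 mm
D − Pe = 96.624 − 8.804 = 87.820 mm
Gross irrigation = 87.820 / 0.59 = 148.847 mm

148.8 mm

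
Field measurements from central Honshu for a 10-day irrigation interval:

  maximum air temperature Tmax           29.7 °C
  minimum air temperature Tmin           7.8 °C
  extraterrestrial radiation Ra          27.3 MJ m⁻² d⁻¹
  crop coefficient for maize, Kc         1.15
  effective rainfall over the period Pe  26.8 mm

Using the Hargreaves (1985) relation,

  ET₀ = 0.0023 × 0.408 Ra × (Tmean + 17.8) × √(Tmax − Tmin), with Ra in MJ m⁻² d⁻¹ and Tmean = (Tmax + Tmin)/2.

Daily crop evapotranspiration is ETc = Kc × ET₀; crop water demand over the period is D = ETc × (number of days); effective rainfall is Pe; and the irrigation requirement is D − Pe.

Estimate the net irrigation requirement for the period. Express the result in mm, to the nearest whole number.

Tmean = (29.7 + 7.8)/2 = 18.75 °C
0.408 Ra = 0.408 × 27.3 = 11.1384 mm/d equivalent
ET₀ = 0.0023 × 11.1384 × (18.75 + 17.8) × √21.9 = 0.0023 × 11.1384 × 36.55 × 4.6797 = 4.3818 mm/d
ETc = Kc × ET₀ = 1.15 × 4.3818 = 5.0391 mm/d
Crop demand D = ETc × 10 d = 5.0391 × 10 = 50.391 mm
D − Pe = 50.391 − 26.8 = 23.591 mm

24 mm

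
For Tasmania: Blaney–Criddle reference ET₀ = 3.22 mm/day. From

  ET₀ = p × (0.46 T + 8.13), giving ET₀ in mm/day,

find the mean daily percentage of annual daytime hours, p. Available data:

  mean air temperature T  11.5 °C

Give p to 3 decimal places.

0.240

p = ET₀ / (0.46 T + 8.13) = 3.22 / (0.46 × 11.5 + 8.13) = 3.22 / 13.420 = 0.2399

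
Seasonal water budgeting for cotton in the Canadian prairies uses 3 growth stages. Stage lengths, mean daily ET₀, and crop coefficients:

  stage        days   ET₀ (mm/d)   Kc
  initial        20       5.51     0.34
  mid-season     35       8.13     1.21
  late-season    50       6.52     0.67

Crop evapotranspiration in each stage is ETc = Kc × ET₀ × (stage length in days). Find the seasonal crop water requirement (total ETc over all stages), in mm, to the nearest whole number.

initial: 0.34 × 5.51 × 20 = 37.47 mm
mid-season: 1.21 × 8.13 × 35 = 344.31 mm
late-season: 0.67 × 6.52 × 50 = 218.42 mm
Seasonal total = 600.20 mm

600 mm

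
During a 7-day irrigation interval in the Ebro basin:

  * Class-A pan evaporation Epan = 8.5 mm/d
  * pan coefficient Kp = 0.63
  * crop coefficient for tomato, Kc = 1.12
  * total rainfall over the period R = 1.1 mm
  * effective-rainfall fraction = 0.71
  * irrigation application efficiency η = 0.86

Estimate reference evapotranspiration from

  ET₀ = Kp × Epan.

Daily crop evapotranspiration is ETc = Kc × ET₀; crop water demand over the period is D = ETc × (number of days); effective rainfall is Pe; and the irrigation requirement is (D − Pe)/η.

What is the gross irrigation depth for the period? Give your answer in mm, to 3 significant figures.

ET₀ = 0.63 × 8.5 = 5.3550 mm/d
ETc = Kc × ET₀ = 1.12 × 5.3550 = 5.9976 mm/d
Crop demand D = ETc × 7 d = 5.9976 × 7 = 41.983 mm
Pe = 0.71 × 1.1 = 0.781 mm
D − Pe = 41.983 − 0.781 = 41.202 mm
Gross irrigation = 41.202 / 0.86 = 47.909 mm

47.9 mm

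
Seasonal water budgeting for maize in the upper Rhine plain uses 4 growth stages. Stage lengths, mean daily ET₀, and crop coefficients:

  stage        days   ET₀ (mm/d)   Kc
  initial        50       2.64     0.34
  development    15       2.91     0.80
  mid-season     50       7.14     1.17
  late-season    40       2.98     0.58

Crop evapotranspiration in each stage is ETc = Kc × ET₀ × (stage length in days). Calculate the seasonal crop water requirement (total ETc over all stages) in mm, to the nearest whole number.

initial: 0.34 × 2.64 × 50 = 44.88 mm
development: 0.80 × 2.91 × 15 = 34.92 mm
mid-season: 1.17 × 7.14 × 50 = 417.69 mm
late-season: 0.58 × 2.98 × 40 = 69.14 mm
Seasonal total = 566.63 mm

567 mm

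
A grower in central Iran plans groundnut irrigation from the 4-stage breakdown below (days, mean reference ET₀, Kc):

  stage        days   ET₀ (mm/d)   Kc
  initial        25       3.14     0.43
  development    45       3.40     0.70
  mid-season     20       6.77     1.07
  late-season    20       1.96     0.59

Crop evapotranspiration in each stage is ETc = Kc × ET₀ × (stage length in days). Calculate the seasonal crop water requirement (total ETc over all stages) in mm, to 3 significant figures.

initial: 0.43 × 3.14 × 25 = 33.76 mm
development: 0.70 × 3.40 × 45 = 107.10 mm
mid-season: 1.07 × 6.77 × 20 = 144.88 mm
late-season: 0.59 × 1.96 × 20 = 23.13 mm
Seasonal total = 308.87 mm

309 mm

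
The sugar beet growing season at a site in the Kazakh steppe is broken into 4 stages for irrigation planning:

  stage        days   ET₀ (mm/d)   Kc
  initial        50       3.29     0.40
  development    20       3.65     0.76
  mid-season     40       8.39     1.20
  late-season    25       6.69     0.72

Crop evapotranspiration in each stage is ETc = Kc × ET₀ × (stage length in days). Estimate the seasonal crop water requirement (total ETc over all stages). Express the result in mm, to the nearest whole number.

644 mm

initial: 0.40 × 3.29 × 50 = 65.80 mm
development: 0.76 × 3.65 × 20 = 55.48 mm
mid-season: 1.20 × 8.39 × 40 = 402.72 mm
late-season: 0.72 × 6.69 × 25 = 120.42 mm
Seasonal total = 644.42 mm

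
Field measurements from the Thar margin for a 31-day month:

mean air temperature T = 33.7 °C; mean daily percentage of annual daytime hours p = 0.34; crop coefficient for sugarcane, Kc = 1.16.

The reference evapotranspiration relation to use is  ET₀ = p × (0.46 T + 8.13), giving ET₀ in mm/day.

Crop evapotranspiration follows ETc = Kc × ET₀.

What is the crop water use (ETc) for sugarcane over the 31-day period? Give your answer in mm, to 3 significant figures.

ET₀ = 0.34 × (0.46 × 33.7 + 8.13) = 0.34 × 23.632 = 8.0349 mm/d
ETc = Kc × ET₀ = 1.16 × 8.0349 = 9.3205 mm/d
Over 31 days: 9.3205 × 31 = 288.936 mm

289 mm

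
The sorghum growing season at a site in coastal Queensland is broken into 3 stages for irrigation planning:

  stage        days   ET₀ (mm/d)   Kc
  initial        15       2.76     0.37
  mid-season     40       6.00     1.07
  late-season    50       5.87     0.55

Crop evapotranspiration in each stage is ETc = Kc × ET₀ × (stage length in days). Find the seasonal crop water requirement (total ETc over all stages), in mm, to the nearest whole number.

initial: 0.37 × 2.76 × 15 = 15.32 mm
mid-season: 1.07 × 6.00 × 40 = 256.80 mm
late-season: 0.55 × 5.87 × 50 = 161.43 mm
Seasonal total = 433.55 mm

434 mm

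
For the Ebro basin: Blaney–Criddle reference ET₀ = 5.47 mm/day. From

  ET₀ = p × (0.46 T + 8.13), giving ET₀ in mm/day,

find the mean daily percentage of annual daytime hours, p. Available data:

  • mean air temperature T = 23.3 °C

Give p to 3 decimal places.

0.290

p = ET₀ / (0.46 T + 8.13) = 5.47 / (0.46 × 23.3 + 8.13) = 5.47 / 18.848 = 0.2902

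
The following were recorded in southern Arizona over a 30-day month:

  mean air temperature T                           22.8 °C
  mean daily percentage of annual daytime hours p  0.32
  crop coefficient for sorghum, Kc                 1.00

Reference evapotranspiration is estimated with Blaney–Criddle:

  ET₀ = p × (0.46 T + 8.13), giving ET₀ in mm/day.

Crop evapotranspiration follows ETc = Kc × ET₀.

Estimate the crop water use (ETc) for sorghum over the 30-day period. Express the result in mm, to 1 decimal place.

ET₀ = 0.32 × (0.46 × 22.8 + 8.13) = 0.32 × 18.618 = 5.9578 mm/d
ETc = Kc × ET₀ = 1.00 × 5.9578 = 5.9578 mm/d
Over 30 days: 5.9578 × 30 = 178.734 mm

178.7 mm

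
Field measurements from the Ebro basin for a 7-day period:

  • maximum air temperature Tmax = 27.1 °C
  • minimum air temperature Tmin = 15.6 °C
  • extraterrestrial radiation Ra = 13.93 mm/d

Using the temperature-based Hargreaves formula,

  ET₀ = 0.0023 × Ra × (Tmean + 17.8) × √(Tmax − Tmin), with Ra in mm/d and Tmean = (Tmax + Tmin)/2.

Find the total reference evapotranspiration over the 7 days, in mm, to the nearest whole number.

30 mm

Tmean = (27.1 + 15.6)/2 = 21.35 °C
ET₀ = 0.0023 × 13.93 × (21.35 + 17.8) × √11.5 = 0.0023 × 13.93 × 39.15 × 3.3912 = 4.2537 mm/d
Over 7 days: 4.2537 × 7 = 29.776 mm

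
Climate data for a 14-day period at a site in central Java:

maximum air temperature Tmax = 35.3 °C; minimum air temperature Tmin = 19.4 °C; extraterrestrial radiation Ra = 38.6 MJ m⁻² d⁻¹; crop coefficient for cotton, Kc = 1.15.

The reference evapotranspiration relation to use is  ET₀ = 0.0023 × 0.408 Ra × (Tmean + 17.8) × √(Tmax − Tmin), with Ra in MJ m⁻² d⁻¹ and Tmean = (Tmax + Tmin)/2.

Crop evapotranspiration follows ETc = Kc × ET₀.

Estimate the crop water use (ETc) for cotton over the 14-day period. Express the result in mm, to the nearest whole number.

Tmean = (35.3 + 19.4)/2 = 27.35 °C
0.408 Ra = 0.408 × 38.6 = 15.7488 mm/d equivalent
ET₀ = 0.0023 × 15.7488 × (27.35 + 17.8) × √15.9 = 0.0023 × 15.7488 × 45.15 × 3.9875 = 6.5213 mm/d
ETc = Kc × ET₀ = 1.15 × 6.5213 = 7.4995 mm/d
Over 14 days: 7.4995 × 14 = 104.993 mm

105 mm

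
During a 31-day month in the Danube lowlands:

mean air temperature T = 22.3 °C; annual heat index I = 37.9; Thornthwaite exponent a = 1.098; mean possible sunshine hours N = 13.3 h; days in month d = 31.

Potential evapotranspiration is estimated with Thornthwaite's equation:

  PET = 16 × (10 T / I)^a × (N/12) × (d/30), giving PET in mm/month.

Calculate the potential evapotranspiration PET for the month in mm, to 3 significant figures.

10T/I = 10 × 22.3 / 37.9 = 5.8839
(10T/I)^a = 5.8839^1.098 = 6.9999
Uncorrected PET = 16 × 6.9999 = 111.998 mm
Correction = (N/12)(d/30) = (13.3/12)(31/30) = 1.1453
PET = 111.998 × 1.1453 = 128.271 mm/month

128 mm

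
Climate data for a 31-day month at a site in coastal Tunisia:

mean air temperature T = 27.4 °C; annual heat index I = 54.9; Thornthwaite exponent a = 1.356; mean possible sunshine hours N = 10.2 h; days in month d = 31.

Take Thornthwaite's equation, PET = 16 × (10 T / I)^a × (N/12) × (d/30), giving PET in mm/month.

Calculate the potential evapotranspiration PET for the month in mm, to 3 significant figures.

124 mm

10T/I = 10 × 27.4 / 54.9 = 4.9909
(10T/I)^a = 4.9909^1.356 = 8.8457
Uncorrected PET = 16 × 8.8457 = 141.531 mm
Correction = (N/12)(d/30) = (10.2/12)(31/30) = 0.8783
PET = 141.531 × 0.8783 = 124.307 mm/month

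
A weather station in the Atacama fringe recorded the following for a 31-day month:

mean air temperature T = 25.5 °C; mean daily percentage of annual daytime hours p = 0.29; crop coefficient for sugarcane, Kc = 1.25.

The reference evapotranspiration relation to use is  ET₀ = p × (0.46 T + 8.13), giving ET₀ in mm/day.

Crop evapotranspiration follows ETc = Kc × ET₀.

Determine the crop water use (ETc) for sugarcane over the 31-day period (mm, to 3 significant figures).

ET₀ = 0.29 × (0.46 × 25.5 + 8.13) = 0.29 × 19.860 = 5.7594 mm/d
ETc = Kc × ET₀ = 1.25 × 5.7594 = 7.1993 mm/d
Over 31 days: 7.1993 × 31 = 223.178 mm

223 mm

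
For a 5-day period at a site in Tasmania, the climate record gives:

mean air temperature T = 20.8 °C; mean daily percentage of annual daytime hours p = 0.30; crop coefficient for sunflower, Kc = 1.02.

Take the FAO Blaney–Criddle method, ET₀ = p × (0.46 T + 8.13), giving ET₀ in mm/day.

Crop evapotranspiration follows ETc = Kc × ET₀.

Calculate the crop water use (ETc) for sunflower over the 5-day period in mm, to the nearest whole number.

ET₀ = 0.30 × (0.46 × 20.8 + 8.13) = 0.30 × 17.698 = 5.3094 mm/d
ETc = Kc × ET₀ = 1.02 × 5.3094 = 5.4156 mm/d
Over 5 days: 5.4156 × 5 = 27.078 mm

27 mm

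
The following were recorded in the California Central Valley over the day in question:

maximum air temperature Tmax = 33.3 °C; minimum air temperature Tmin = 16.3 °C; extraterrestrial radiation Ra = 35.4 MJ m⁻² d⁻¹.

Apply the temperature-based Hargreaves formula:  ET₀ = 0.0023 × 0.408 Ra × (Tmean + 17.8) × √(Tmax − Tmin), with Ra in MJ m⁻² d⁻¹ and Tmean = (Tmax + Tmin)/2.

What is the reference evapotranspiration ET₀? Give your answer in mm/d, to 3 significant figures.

Tmean = (33.3 + 16.3)/2 = 24.80 °C
0.408 Ra = 0.408 × 35.4 = 14.4432 mm/d equivalent
ET₀ = 0.0023 × 14.4432 × (24.80 + 17.8) × √17.0 = 0.0023 × 14.4432 × 42.60 × 4.1231 = 5.8348 mm/d

5.83 mm/d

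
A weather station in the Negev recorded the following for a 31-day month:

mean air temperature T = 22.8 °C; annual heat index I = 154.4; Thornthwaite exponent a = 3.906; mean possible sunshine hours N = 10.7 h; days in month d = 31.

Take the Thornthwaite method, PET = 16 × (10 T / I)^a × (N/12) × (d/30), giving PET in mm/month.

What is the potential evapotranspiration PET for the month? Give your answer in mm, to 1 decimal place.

10T/I = 10 × 22.8 / 154.4 = 1.4767
(10T/I)^a = 1.4767^3.906 = 4.5841
Uncorrected PET = 16 × 4.5841 = 73.346 mm
Correction = (N/12)(d/30) = (10.7/12)(31/30) = 0.9214
PET = 73.346 × 0.9214 = 67.581 mm/month

67.6 mm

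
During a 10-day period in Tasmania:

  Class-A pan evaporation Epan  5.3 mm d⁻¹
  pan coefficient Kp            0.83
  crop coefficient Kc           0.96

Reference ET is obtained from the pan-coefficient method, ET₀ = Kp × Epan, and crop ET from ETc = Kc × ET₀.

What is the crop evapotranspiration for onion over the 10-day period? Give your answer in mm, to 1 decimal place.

42.2 mm

ET₀ = 0.83 × 5.3 = 4.3990 mm/d
ETc = Kc × ET₀ = 0.96 × 4.3990 = 4.2230 mm/d
Over 10 days: 4.2230 × 10 = 42.230 mm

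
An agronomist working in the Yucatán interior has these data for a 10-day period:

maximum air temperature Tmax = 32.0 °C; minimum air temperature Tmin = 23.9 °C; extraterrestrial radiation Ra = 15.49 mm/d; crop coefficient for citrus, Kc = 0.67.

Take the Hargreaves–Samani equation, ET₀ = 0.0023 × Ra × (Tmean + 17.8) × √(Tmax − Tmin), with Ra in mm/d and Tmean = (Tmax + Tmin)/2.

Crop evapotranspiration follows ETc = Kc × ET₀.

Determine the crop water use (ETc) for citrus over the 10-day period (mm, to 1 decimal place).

Tmean = (32.0 + 23.9)/2 = 27.95 °C
ET₀ = 0.0023 × 15.49 × (27.95 + 17.8) × √8.1 = 0.0023 × 15.49 × 45.75 × 2.8460 = 4.6388 mm/d
ETc = Kc × ET₀ = 0.67 × 4.6388 = 3.1080 mm/d
Over 10 days: 3.1080 × 10 = 31.080 mm

31.1 mm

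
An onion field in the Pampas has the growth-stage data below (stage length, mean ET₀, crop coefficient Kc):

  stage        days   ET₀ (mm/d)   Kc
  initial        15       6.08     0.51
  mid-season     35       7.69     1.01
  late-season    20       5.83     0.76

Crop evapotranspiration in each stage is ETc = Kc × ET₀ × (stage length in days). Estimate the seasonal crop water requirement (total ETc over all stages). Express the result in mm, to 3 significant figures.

407 mm

initial: 0.51 × 6.08 × 15 = 46.51 mm
mid-season: 1.01 × 7.69 × 35 = 271.84 mm
late-season: 0.76 × 5.83 × 20 = 88.62 mm
Seasonal total = 406.97 mm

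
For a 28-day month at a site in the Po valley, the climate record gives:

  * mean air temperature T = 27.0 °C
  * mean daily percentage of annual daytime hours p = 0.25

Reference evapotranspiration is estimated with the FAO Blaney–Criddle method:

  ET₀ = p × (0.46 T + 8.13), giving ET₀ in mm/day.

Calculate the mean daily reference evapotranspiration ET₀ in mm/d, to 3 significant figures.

5.14 mm/d

ET₀ = 0.25 × (0.46 × 27.0 + 8.13) = 0.25 × 20.550 = 5.1375 mm/d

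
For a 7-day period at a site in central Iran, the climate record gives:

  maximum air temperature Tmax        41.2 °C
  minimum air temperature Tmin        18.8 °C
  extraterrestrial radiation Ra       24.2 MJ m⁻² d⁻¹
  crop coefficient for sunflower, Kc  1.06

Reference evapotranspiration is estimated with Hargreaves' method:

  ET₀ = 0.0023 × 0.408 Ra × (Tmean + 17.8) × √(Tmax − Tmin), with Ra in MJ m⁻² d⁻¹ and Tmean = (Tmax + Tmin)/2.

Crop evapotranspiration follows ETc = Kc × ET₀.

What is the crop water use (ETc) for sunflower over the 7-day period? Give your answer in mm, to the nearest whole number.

Tmean = (41.2 + 18.8)/2 = 30.00 °C
0.408 Ra = 0.408 × 24.2 = 9.8736 mm/d equivalent
ET₀ = 0.0023 × 9.8736 × (30.00 + 17.8) × √22.4 = 0.0023 × 9.8736 × 47.80 × 4.7329 = 5.1376 mm/d
ETc = Kc × ET₀ = 1.06 × 5.1376 = 5.4459 mm/d
Over 7 days: 5.4459 × 7 = 38.121 mm

38 mm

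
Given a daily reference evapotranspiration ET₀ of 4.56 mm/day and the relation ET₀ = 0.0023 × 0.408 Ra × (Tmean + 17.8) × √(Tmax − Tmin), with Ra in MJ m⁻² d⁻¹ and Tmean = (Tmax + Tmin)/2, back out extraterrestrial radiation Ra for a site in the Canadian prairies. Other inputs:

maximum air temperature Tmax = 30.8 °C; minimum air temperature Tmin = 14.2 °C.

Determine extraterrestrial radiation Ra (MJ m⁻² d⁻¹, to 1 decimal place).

29.6 MJ m⁻² d⁻¹

Tmean = (30.8+14.2)/2 = 22.50 °C; ΔT = 16.6
Ra = ET₀ / [0.0023 × 0.408 × (Tmean+17.8) × √ΔT]
   = 4.56 / (0.0023 × 0.408 × 40.30 × 4.0743) = 29.595 MJ m⁻² d⁻¹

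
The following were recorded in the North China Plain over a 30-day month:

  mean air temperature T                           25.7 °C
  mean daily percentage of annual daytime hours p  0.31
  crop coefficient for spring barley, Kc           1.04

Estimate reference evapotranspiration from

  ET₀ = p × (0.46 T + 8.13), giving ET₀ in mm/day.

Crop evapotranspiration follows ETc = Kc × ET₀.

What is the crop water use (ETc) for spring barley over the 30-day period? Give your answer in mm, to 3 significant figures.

ET₀ = 0.31 × (0.46 × 25.7 + 8.13) = 0.31 × 19.952 = 6.1851 mm/d
ETc = Kc × ET₀ = 1.04 × 6.1851 = 6.4325 mm/d
Over 30 days: 6.4325 × 30 = 192.975 mm

193 mm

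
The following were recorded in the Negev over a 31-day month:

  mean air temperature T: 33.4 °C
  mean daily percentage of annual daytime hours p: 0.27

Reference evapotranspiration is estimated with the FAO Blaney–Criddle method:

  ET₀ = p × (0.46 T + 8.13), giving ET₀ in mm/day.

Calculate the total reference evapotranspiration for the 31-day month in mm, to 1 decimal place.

196.6 mm

ET₀ = 0.27 × (0.46 × 33.4 + 8.13) = 0.27 × 23.494 = 6.3434 mm/d
Monthly total = 6.3434 × 31 = 196.645 mm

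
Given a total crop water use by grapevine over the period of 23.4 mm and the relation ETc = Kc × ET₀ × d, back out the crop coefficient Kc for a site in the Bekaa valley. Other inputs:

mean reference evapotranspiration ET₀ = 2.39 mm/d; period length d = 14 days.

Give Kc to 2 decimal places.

0.70

ETc = Kc × ET₀ × d  ⇒  Kc = ETc / (ET₀ × d)
Kc = 23.4 / (2.39 × 14) = 23.4 / 33.46 = 0.6993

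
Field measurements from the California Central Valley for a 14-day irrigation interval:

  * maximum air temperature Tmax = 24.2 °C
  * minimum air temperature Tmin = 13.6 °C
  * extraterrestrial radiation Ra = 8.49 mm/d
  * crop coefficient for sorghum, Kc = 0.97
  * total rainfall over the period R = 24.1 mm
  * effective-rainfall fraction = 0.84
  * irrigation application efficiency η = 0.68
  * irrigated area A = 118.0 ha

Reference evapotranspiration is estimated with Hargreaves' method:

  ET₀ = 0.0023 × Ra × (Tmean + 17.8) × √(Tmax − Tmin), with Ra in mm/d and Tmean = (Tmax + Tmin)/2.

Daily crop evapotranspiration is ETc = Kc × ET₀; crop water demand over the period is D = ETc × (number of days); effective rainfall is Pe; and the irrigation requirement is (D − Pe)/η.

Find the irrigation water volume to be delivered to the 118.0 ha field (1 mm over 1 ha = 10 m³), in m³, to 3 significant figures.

19900 m³

Tmean = (24.2 + 13.6)/2 = 18.90 °C
ET₀ = 0.0023 × 8.49 × (18.90 + 17.8) × √10.6 = 0.0023 × 8.49 × 36.70 × 3.2558 = 2.3332 mm/d
ETc = Kc × ET₀ = 0.97 × 2.3332 = 2.2632 mm/d
Crop demand D = ETc × 14 d = 2.2632 × 14 = 31.685 mm
Pe = 0.84 × 24.1 = 20.244 mm
D − Pe = 31.685 − 20.244 = 11.441 mm
Gross irrigation = 11.441 / 0.68 = 16.825 mm
Volume = 16.825 mm × 118.0 ha × 10 = 19853.5 m³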